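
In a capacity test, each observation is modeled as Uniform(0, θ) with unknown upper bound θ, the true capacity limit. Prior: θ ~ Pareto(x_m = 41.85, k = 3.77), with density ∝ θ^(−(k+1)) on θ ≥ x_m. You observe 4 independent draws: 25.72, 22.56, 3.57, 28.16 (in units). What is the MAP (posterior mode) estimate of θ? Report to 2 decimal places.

41.85

A Pareto(scale x_m, shape k) prior on the upper bound θ of Uniform(0, θ) is conjugate: posterior is Pareto(max(x_m, max xᵢ), k + n).
Sample maximum = 28.16; prior scale x_m = 41.85 → posterior scale = max = 41.85.
Posterior shape = 3.77 + 4 = 7.77.
The Pareto density is decreasing on [x_m, ∞), so the mode is x_m = 41.85.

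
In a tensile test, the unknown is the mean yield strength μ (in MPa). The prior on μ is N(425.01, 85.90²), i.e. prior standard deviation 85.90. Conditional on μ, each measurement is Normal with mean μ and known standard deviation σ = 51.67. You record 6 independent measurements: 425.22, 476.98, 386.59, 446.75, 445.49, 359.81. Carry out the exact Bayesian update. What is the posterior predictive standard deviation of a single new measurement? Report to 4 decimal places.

55.5828

For Normal data with known variance σ², a Normal(μ₀, σ₀²) prior on μ is conjugate. Posterior precision = 1/σ₀² + n/σ²; posterior mean is the precision-weighted average of μ₀ and x̄.
σ₀² = 85.90² = 7378.81, σ² = 51.67² = 2669.7889; σ² + n·σ₀² = 2669.7889 + 6·7378.81 = 46942.6489.
Posterior precision = 1/σ₀² + n/σ² = 1/7378.81 + 6/2669.7889 = (σ² + n·σ₀²)/(σ₀²σ²) = 46942.6489/(7378.81·2669.7889); posterior variance σₙ² = σ₀²σ²/(σ² + n·σ₀²) = 7378.81·2669.7889/46942.6489 = 419.658147.
Predictive variance for one new observation = σₙ² + σ² = 7378.81·2669.7889/46942.6489 + 2669.7889 = σ²·(σ₀² + 46942.6489)/46942.6489 = 2669.7889·54321.4589/46942.6489 = 3089.447047; SD = √(2669.7889·54321.4589/46942.6489) = 55.5828.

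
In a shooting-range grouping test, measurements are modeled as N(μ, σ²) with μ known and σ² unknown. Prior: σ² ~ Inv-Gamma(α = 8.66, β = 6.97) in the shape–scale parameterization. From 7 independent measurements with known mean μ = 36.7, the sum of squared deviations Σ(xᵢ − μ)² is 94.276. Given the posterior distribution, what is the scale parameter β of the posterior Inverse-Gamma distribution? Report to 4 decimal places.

With known mean μ and an Inverse-Gamma(α, β) prior on σ², the Normal likelihood is conjugate: posterior is Inv-Gamma(α + n/2, β + Σ(xᵢ−μ)²/2).
Posterior: Inv-Gamma(8.66 + 7/2, 6.97 + 94.276/2) = Inv-Gamma(12.16, 54.1080).
Posterior β = 54.1080.

54.1080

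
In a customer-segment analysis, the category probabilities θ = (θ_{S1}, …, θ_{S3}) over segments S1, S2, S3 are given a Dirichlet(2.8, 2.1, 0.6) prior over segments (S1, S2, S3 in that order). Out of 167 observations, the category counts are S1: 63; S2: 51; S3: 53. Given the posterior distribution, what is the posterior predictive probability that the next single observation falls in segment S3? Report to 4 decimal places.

0.3107

The Dirichlet prior is conjugate to the Multinomial likelihood: each posterior αⱼ = prior αⱼ + observed count nⱼ.
Posterior concentration: (65.8, 53.1, 53.6), total = 172.5.
P(next = S3 | data) = α_{S3}/Σα = 0.3107.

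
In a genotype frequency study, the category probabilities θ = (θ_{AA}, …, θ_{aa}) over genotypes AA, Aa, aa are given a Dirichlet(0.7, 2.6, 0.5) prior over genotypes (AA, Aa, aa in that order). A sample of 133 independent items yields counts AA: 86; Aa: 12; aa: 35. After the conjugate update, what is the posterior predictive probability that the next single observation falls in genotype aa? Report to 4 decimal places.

The Dirichlet prior is conjugate to the Multinomial likelihood: each posterior αⱼ = prior αⱼ + observed count nⱼ.
Posterior concentration: (86.7, 14.6, 35.5), total = 136.8.
P(next = aa | data) = α_{aa}/Σα = 0.2595.

0.2595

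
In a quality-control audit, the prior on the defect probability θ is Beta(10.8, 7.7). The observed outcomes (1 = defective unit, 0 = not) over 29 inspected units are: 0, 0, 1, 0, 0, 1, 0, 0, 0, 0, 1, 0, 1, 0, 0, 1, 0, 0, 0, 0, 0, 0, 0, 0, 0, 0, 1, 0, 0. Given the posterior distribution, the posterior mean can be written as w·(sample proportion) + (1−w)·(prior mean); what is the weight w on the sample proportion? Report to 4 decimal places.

0.6105

The Beta prior is conjugate to a Binomial/Bernoulli likelihood; the update adds successes to α and failures to β.
Posterior mean = (α₀+k)/(α₀+β₀+n) = [n/(α₀+β₀+n)]·(k/n) + [(α₀+β₀)/(α₀+β₀+n)]·α₀/(α₀+β₀), so only n and the prior enter the weight.
The weight on the data is w = n/(α₀+β₀+n) = 29/(10.8+7.7+29) = 29/47.5 = 0.6105.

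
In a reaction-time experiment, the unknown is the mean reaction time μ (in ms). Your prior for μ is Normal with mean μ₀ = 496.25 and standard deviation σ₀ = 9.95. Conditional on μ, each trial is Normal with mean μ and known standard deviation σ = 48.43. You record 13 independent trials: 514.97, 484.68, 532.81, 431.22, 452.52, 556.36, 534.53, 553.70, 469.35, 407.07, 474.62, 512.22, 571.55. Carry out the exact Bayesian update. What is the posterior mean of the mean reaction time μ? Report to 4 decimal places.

For Normal data with known variance σ², a Normal(μ₀, σ₀²) prior on μ is conjugate. Posterior precision = 1/σ₀² + n/σ²; posterior mean is the precision-weighted average of μ₀ and x̄.
Σxᵢ = 514.97 + 484.68 + 532.81 + 431.22 + 452.52 + 556.36 + 534.53 + 553.70 + 469.35 + 407.07 + 474.62 + 512.22 + 571.55 = 6495.6, so n·x̄ = 6495.6.
σ₀² = 9.95² = 99.0025, σ² = 48.43² = 2345.4649; σ² + n·σ₀² = 2345.4649 + 13·99.0025 = 3632.4974.
Posterior mean = (μ₀/σ₀² + n·x̄/σ²)/(1/σ₀² + n/σ²) = (σ²·μ₀ + σ₀²·n·x̄)/(σ² + n·σ₀²) = (2345.4649·496.25 + 99.0025·6495.6)/3632.4974 = 1807017.595625/3632.4974 = 497.4587.

497.4587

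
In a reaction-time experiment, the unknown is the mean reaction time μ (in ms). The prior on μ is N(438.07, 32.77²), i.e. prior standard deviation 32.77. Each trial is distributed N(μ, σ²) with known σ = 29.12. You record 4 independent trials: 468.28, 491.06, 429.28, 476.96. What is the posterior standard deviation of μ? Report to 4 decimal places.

For Normal data with known variance σ², a Normal(μ₀, σ₀²) prior on μ is conjugate. Posterior precision = 1/σ₀² + n/σ²; posterior mean is the precision-weighted average of μ₀ and x̄.
σ₀² = 32.77² = 1073.8729, σ² = 29.12² = 847.9744; σ² + n·σ₀² = 847.9744 + 4·1073.8729 = 5143.466.
Posterior precision = 1/σ₀² + n/σ² = 1/1073.8729 + 4/847.9744 = (σ² + n·σ₀²)/(σ₀²σ²) = 5143.466/(1073.8729·847.9744); posterior variance σₙ² = σ₀²σ²/(σ² + n·σ₀²) = 1073.8729·847.9744/5143.466 = 177.043404.
Posterior SD = √σₙ² = √(1073.8729·847.9744/5143.466) = 13.3058.

13.3058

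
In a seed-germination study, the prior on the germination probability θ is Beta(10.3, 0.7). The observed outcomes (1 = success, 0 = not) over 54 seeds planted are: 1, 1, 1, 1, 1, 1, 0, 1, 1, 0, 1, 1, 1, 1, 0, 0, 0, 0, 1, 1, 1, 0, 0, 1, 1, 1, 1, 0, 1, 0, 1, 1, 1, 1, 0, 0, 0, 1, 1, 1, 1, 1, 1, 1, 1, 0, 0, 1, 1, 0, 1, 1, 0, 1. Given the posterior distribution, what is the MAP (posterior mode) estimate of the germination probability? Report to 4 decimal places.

0.7349

The Beta prior is conjugate to a Binomial/Bernoulli likelihood; the update adds successes to α and failures to β.
Posterior: Beta(α+k, β+n−k) = Beta(10.3+37, 0.7+17) = Beta(47.3, 17.7).
Mode of Beta(a,b) for a,b>1 is (a−1)/(a+b−2) = 46.3/63.0 = 0.7349.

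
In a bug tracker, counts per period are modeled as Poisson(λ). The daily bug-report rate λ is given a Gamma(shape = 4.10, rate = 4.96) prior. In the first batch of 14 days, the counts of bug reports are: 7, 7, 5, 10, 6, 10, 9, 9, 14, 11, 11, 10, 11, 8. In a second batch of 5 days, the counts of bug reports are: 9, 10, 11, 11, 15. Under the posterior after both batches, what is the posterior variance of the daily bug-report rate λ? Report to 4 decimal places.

With a Gamma(shape α, rate β) prior, the Poisson likelihood is conjugate: the posterior is Gamma(α + ΣXᵢ, β + n).
Batch 1: sum of counts S = 128 over n = 14 days.
After batch 1: Gamma(α+S, β+n) = Gamma(4.10+128, 4.96+14) = Gamma(132.10, 18.96).
Batch 2: sum of counts S = 56 over n = 5 days.
After batch 2: Gamma(α+S, β+n) = Gamma(132.10+56, 18.96+5) = Gamma(188.10, 23.96).
Var = α/β² = 188.10/23.96² = 0.3277.

0.3277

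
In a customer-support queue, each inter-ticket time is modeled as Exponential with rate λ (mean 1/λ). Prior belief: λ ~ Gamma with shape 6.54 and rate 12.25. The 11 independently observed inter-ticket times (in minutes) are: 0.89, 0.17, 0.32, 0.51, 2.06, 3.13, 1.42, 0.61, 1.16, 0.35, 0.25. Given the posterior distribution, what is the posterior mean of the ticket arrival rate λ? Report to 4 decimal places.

0.7587

With a Gamma(shape α, rate β) prior on the exponential rate λ, the posterior after n observations with total T = Σxᵢ is Gamma(α+n, β+T).
Sum of observations T = 10.87 minutes; n = 11.
Posterior: Gamma(6.54+11, 12.25+10.87) = Gamma(17.54, 23.12).
Posterior mean of λ = α/β = 17.54/23.12 = 0.7587.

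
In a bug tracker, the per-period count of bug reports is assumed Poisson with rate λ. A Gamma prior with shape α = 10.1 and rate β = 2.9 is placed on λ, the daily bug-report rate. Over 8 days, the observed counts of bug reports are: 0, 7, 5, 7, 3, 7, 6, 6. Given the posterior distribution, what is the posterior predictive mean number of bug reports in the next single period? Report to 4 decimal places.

With a Gamma(shape α, rate β) prior, the Poisson likelihood is conjugate: the posterior is Gamma(α + ΣXᵢ, β + n).
Sum of counts S = 41 over n = 8 days.
Posterior: Gamma(α+S, β+n) = Gamma(10.1+41, 2.9+8) = Gamma(51.1, 10.9).
The predictive distribution for one future period is NegBinom with mean α/β = 4.6881.

4.6881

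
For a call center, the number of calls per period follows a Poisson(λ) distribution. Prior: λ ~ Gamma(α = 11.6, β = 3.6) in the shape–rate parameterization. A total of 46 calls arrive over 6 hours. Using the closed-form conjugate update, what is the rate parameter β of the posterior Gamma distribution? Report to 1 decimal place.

9.6

With a Gamma(shape α, rate β) prior, the Poisson likelihood is conjugate: the posterior is Gamma(α + ΣXᵢ, β + n).
Posterior: Gamma(α+S, β+n) = Gamma(11.6+46, 3.6+6) = Gamma(57.6, 9.6).
Posterior β = 9.6.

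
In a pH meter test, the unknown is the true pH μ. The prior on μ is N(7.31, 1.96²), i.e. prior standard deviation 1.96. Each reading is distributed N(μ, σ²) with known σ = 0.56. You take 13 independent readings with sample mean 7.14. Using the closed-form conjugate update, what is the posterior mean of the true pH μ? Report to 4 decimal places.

7.1411

For Normal data with known variance σ², a Normal(μ₀, σ₀²) prior on μ is conjugate. Posterior precision = 1/σ₀² + n/σ²; posterior mean is the precision-weighted average of μ₀ and x̄.
n·x̄ = 13·7.14 = 92.82.
σ₀² = 1.96² = 3.8416, σ² = 0.56² = 0.3136; σ² + n·σ₀² = 0.3136 + 13·3.8416 = 50.2544.
Posterior mean = (μ₀/σ₀² + n·x̄/σ²)/(1/σ₀² + n/σ²) = (σ²·μ₀ + σ₀²·n·x̄)/(σ² + n·σ₀²) = (0.3136·7.31 + 3.8416·92.82)/50.2544 = 358.869728/50.2544 = 7.1411.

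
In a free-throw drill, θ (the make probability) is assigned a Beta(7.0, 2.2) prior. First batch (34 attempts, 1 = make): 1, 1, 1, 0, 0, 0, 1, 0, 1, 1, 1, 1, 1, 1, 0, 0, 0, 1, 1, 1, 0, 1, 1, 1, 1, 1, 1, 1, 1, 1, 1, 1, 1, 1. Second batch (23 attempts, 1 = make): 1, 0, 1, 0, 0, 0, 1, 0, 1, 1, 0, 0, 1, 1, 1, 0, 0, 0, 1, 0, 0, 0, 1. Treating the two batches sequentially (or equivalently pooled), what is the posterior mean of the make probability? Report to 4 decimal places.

0.6495

The Beta prior is conjugate to a Binomial/Bernoulli likelihood; the update adds successes to α and failures to β.
After batch 1: Beta(7.0+26, 2.2+8) = Beta(33.0, 10.2).
After batch 2: Beta(33.0+10, 10.2+13) = Beta(43.0, 23.2).
Posterior mean = α/(α+β) = 43.0/66.2 = 0.6495.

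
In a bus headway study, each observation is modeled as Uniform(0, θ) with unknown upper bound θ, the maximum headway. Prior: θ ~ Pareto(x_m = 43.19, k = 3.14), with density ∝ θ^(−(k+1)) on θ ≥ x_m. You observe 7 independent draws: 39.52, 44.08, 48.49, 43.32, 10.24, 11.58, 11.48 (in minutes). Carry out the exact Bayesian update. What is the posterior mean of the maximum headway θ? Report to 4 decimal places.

53.7953

A Pareto(scale x_m, shape k) prior on the upper bound θ of Uniform(0, θ) is conjugate: posterior is Pareto(max(x_m, max xᵢ), k + n).
Sample maximum = 48.49; prior scale x_m = 43.19 → posterior scale = max = 48.49.
Posterior shape = 3.14 + 7 = 10.14.
E[θ|data] = k·x_m/(k−1) = 10.14·48.49/9.14 = 53.7953.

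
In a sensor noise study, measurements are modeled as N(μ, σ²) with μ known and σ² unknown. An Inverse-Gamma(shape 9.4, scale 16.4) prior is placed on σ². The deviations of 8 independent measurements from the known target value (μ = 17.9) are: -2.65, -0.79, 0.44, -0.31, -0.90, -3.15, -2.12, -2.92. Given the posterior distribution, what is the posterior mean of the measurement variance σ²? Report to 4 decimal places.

With known mean μ and an Inverse-Gamma(α, β) prior on σ², the Normal likelihood is conjugate: posterior is Inv-Gamma(α + n/2, β + Σ(xᵢ−μ)²/2).
Σ(xᵢ−μ)² = (-2.65)² + (-0.79)² + (0.44)² + (-0.31)² + (-0.90)² + (-3.15)² + (-2.12)² + (-2.92)² = 31.6896.
Posterior: Inv-Gamma(9.4 + 8/2, 16.4 + 31.6896/2) = Inv-Gamma(13.40, 32.24480).
E[σ²|data] = β/(α−1) = 32.24480/12.40 = 2.6004.

2.6004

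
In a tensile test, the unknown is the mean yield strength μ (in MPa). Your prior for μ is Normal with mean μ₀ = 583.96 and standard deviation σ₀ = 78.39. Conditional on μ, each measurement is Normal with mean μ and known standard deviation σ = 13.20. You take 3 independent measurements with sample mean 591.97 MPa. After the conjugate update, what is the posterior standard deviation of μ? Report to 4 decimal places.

7.5853

For Normal data with known variance σ², a Normal(μ₀, σ₀²) prior on μ is conjugate. Posterior precision = 1/σ₀² + n/σ²; posterior mean is the precision-weighted average of μ₀ and x̄.
σ₀² = 78.39² = 6144.9921, σ² = 13.20² = 174.24; σ² + n·σ₀² = 174.24 + 3·6144.9921 = 18609.2163.
Posterior precision = 1/σ₀² + n/σ² = 1/6144.9921 + 3/174.24 = (σ² + n·σ₀²)/(σ₀²σ²) = 18609.2163/(6144.9921·174.24); posterior variance σₙ² = σ₀²σ²/(σ² + n·σ₀²) = 6144.9921·174.24/18609.2163 = 57.536191.
Posterior SD = √σₙ² = √(6144.9921·174.24/18609.2163) = 7.5853.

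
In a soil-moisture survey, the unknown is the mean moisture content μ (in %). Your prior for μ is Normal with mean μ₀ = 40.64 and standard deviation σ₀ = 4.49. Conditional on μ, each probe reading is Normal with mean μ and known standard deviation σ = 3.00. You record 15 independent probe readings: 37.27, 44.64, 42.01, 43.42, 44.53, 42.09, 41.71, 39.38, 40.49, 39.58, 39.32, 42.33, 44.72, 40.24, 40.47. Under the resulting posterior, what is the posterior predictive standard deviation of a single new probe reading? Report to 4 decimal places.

3.0956

For Normal data with known variance σ², a Normal(μ₀, σ₀²) prior on μ is conjugate. Posterior precision = 1/σ₀² + n/σ²; posterior mean is the precision-weighted average of μ₀ and x̄.
σ₀² = 4.49² = 20.1601, σ² = 3.00² = 9; σ² + n·σ₀² = 9 + 15·20.1601 = 311.4015.
Posterior precision = 1/σ₀² + n/σ² = 1/20.1601 + 15/9 = (σ² + n·σ₀²)/(σ₀²σ²) = 311.4015/(20.1601·9); posterior variance σₙ² = σ₀²σ²/(σ² + n·σ₀²) = 20.1601·9/311.4015 = 0.582659.
Predictive variance for one new observation = σₙ² + σ² = 20.1601·9/311.4015 + 9 = σ²·(σ₀² + 311.4015)/311.4015 = 9·331.5616/311.4015 = 9.582659; SD = √(9·331.5616/311.4015) = 3.0956.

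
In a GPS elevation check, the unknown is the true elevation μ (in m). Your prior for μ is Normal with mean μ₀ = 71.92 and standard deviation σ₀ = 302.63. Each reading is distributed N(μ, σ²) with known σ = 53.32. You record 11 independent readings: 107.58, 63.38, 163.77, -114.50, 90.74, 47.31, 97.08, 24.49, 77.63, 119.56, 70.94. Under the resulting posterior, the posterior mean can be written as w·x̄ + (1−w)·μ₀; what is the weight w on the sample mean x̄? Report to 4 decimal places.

0.9972

For Normal data with known variance σ², a Normal(μ₀, σ₀²) prior on μ is conjugate. Posterior precision = 1/σ₀² + n/σ²; posterior mean is the precision-weighted average of μ₀ and x̄.
σ₀² = 302.63² = 91584.9169, σ² = 53.32² = 2843.0224. Prior precision 1/σ₀² = 1/91584.9169; data precision n/σ² = 11/2843.0224.
w = (n/σ²)/(1/σ₀² + n/σ²) = n·σ₀²/(σ² + n·σ₀²) = 11·91584.9169/(2843.0224 + 11·91584.9169) = 1007434.0859/1010277.1083 = 0.9972.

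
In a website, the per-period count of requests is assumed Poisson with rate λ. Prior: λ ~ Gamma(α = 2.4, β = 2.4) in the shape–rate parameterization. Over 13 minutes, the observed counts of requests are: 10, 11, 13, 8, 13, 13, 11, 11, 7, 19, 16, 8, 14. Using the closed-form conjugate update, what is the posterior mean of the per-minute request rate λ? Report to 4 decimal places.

10.1558

With a Gamma(shape α, rate β) prior, the Poisson likelihood is conjugate: the posterior is Gamma(α + ΣXᵢ, β + n).
Sum of counts S = 154 over n = 13 minutes.
Posterior: Gamma(α+S, β+n) = Gamma(2.4+154, 2.4+13) = Gamma(156.4, 15.4).
Posterior mean = α/β = 156.4/15.4 = 10.1558.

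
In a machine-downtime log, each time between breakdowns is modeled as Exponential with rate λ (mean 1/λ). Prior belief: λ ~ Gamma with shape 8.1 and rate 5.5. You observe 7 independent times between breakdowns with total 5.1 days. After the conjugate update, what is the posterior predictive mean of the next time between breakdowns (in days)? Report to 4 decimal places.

0.7518

With a Gamma(shape α, rate β) prior on the exponential rate λ, the posterior after n observations with total T = Σxᵢ is Gamma(α+n, β+T).
Posterior: Gamma(8.1+7, 5.5+5.1) = Gamma(15.1, 10.6).
The predictive distribution for the next observation is Lomax; its mean is β/(α−1) = 10.6/14.1 = 0.7518.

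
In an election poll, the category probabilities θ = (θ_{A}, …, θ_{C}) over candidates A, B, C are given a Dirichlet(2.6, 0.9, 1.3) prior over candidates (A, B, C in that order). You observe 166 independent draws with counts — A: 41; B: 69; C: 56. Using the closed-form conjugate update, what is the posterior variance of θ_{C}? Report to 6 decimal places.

The Dirichlet prior is conjugate to the Multinomial likelihood: each posterior αⱼ = prior αⱼ + observed count nⱼ.
Posterior concentration: (43.6, 69.9, 57.3), total = 170.8.
Var[θ_j] = α_j(Σα−α_j)/((Σα)²(Σα+1)) = 57.3·113.5/(170.8²·171.8) = 0.001298.

0.001298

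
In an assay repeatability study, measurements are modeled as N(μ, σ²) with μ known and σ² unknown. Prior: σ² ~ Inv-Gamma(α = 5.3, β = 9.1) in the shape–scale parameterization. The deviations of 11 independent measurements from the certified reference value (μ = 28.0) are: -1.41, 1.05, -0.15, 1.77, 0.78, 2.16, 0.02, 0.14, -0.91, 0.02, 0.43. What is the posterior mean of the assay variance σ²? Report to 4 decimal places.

1.5691

With known mean μ and an Inverse-Gamma(α, β) prior on σ², the Normal likelihood is conjugate: posterior is Inv-Gamma(α + n/2, β + Σ(xᵢ−μ)²/2).
Σ(xᵢ−μ)² = (-1.41)² + (1.05)² + (-0.15)² + (1.77)² + (0.78)² + (2.16)² + (0.02)² + (0.14)² + (-0.91)² + (0.02)² + (0.43)² = 12.5534.
Posterior: Inv-Gamma(5.3 + 11/2, 9.1 + 12.5534/2) = Inv-Gamma(10.80, 15.37670).
E[σ²|data] = β/(α−1) = 15.37670/9.80 = 1.5691.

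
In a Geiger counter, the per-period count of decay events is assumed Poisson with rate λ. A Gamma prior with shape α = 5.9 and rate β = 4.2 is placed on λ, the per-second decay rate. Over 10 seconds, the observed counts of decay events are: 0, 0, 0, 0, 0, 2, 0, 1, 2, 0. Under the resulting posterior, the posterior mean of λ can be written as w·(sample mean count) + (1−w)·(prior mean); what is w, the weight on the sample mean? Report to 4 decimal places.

With a Gamma(shape α, rate β) prior, the Poisson likelihood is conjugate: the posterior is Gamma(α + ΣXᵢ, β + n).
Posterior mean = (α₀+S)/(β₀+n) = [n/(β₀+n)]·(S/n) + [β₀/(β₀+n)]·(α₀/β₀), so only n and β₀ enter the weight.
Weight on data w = n/(β₀+n) = 10/(4.2+10) = 10/14.2 = 0.7042.

0.7042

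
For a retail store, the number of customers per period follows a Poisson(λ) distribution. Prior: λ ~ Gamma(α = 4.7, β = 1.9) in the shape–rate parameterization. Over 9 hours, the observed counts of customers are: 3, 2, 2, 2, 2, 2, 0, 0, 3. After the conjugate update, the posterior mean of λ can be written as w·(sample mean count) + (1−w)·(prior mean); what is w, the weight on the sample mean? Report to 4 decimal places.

With a Gamma(shape α, rate β) prior, the Poisson likelihood is conjugate: the posterior is Gamma(α + ΣXᵢ, β + n).
Posterior mean = (α₀+S)/(β₀+n) = [n/(β₀+n)]·(S/n) + [β₀/(β₀+n)]·(α₀/β₀), so only n and β₀ enter the weight.
Weight on data w = n/(β₀+n) = 9/(1.9+9) = 9/10.9 = 0.8257.

0.8257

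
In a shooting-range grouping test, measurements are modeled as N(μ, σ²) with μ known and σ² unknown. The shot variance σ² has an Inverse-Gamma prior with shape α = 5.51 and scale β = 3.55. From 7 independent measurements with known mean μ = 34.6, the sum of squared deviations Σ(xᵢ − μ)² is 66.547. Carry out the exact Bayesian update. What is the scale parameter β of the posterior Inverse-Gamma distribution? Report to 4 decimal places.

36.8235

With known mean μ and an Inverse-Gamma(α, β) prior on σ², the Normal likelihood is conjugate: posterior is Inv-Gamma(α + n/2, β + Σ(xᵢ−μ)²/2).
Posterior: Inv-Gamma(5.51 + 7/2, 3.55 + 66.547/2) = Inv-Gamma(9.01, 36.8235).
Posterior β = 36.8235.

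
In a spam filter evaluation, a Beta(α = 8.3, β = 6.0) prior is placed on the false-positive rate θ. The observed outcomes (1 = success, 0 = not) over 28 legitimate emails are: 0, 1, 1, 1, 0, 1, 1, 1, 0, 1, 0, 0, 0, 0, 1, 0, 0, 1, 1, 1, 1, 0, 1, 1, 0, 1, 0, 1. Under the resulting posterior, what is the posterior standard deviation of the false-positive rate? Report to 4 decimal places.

The Beta prior is conjugate to a Binomial/Bernoulli likelihood; the update adds successes to α and failures to β.
Posterior: Beta(α+k, β+n−k) = Beta(8.3+16, 6.0+12) = Beta(24.3, 18.0).
Var = αβ/((α+β)²(α+β+1)) = 24.3·18.0/(42.3²·43.3) = 0.00564560; SD = √0.00564560 = 0.0751.

0.0751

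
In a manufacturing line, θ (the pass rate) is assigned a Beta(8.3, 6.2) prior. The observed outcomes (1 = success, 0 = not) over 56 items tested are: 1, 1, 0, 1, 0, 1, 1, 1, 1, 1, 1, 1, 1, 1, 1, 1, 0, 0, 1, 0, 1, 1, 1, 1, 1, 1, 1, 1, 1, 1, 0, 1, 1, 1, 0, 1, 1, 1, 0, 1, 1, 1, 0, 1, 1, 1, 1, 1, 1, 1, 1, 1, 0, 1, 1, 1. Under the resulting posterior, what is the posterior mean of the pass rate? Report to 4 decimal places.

The Beta prior is conjugate to a Binomial/Bernoulli likelihood; the update adds successes to α and failures to β.
Posterior: Beta(α+k, β+n−k) = Beta(8.3+46, 6.2+10) = Beta(54.3, 16.2).
Posterior mean = α/(α+β) = 54.3/70.5 = 0.7702.

0.7702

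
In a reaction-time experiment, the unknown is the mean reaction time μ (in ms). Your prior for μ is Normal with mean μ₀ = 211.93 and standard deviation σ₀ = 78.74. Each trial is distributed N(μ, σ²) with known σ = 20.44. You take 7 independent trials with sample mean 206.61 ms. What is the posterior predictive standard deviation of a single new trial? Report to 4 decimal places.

21.8383

For Normal data with known variance σ², a Normal(μ₀, σ₀²) prior on μ is conjugate. Posterior precision = 1/σ₀² + n/σ²; posterior mean is the precision-weighted average of μ₀ and x̄.
σ₀² = 78.74² = 6199.9876, σ² = 20.44² = 417.7936; σ² + n·σ₀² = 417.7936 + 7·6199.9876 = 43817.7068.
Posterior precision = 1/σ₀² + n/σ² = 1/6199.9876 + 7/417.7936 = (σ² + n·σ₀²)/(σ₀²σ²) = 43817.7068/(6199.9876·417.7936); posterior variance σₙ² = σ₀²σ²/(σ² + n·σ₀²) = 6199.9876·417.7936/43817.7068 = 59.115717.
Predictive variance for one new observation = σₙ² + σ² = 6199.9876·417.7936/43817.7068 + 417.7936 = σ²·(σ₀² + 43817.7068)/43817.7068 = 417.7936·50017.6944/43817.7068 = 476.909317; SD = √(417.7936·50017.6944/43817.7068) = 21.8383.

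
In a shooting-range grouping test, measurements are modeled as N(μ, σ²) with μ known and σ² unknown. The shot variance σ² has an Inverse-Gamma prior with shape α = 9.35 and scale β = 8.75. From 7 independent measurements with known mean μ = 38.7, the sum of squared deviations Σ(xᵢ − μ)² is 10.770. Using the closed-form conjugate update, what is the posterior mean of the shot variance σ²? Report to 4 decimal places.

1.1928

With known mean μ and an Inverse-Gamma(α, β) prior on σ², the Normal likelihood is conjugate: posterior is Inv-Gamma(α + n/2, β + Σ(xᵢ−μ)²/2).
Posterior: Inv-Gamma(9.35 + 7/2, 8.75 + 10.770/2) = Inv-Gamma(12.85, 14.1350).
E[σ²|data] = β/(α−1) = 14.1350/11.85 = 1.1928.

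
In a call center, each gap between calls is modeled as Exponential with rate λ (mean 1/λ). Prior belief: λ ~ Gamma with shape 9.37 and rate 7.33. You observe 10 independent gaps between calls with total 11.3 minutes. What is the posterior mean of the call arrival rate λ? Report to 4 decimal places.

With a Gamma(shape α, rate β) prior on the exponential rate λ, the posterior after n observations with total T = Σxᵢ is Gamma(α+n, β+T).
Posterior: Gamma(9.37+10, 7.33+11.3) = Gamma(19.37, 18.63).
Posterior mean of λ = α/β = 19.37/18.63 = 1.0397.

1.0397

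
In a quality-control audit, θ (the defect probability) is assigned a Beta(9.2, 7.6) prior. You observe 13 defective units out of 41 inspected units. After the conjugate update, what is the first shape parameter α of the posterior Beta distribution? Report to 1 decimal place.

22.2

The Beta prior is conjugate to a Binomial/Bernoulli likelihood; the update adds successes to α and failures to β.
Posterior: Beta(α+k, β+n−k) = Beta(9.2+13, 7.6+28) = Beta(22.2, 35.6).
Posterior α = 22.2.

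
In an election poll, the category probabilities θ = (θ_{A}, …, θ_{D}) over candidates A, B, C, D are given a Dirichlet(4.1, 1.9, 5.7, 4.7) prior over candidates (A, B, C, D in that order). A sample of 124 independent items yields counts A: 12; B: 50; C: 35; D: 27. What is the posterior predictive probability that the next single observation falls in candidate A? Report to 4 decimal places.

0.1147

The Dirichlet prior is conjugate to the Multinomial likelihood: each posterior αⱼ = prior αⱼ + observed count nⱼ.
Posterior concentration: (16.1, 51.9, 40.7, 31.7), total = 140.4.
P(next = A | data) = α_{A}/Σα = 0.1147.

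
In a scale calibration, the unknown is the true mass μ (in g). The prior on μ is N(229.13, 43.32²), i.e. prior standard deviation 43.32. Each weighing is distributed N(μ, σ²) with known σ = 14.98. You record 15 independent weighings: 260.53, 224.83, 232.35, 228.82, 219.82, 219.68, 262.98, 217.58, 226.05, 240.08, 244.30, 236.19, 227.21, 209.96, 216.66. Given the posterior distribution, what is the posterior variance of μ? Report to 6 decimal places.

14.841712

For Normal data with known variance σ², a Normal(μ₀, σ₀²) prior on μ is conjugate. Posterior precision = 1/σ₀² + n/σ²; posterior mean is the precision-weighted average of μ₀ and x̄.
σ₀² = 43.32² = 1876.6224, σ² = 14.98² = 224.4004; σ² + n·σ₀² = 224.4004 + 15·1876.6224 = 28373.7364.
Posterior precision = 1/σ₀² + n/σ² = 1/1876.6224 + 15/224.4004 = (σ² + n·σ₀²)/(σ₀²σ²) = 28373.7364/(1876.6224·224.4004); posterior variance σₙ² = σ₀²σ²/(σ² + n·σ₀²) = 1876.6224·224.4004/28373.7364 = 14.841712.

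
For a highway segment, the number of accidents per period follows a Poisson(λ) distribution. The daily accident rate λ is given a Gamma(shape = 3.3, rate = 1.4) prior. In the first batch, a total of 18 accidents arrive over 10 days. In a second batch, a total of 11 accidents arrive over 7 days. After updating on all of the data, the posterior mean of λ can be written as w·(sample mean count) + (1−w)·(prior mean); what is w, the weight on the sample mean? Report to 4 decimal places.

With a Gamma(shape α, rate β) prior, the Poisson likelihood is conjugate: the posterior is Gamma(α + ΣXᵢ, β + n).
Total number of days: n = 10 + 7 = 17.
Posterior mean = (α₀+S)/(β₀+n) = [n/(β₀+n)]·(S/n) + [β₀/(β₀+n)]·(α₀/β₀), so only n and β₀ enter the weight.
Weight on data w = n/(β₀+n) = 17/(1.4+17) = 17/18.4 = 0.9239.

0.9239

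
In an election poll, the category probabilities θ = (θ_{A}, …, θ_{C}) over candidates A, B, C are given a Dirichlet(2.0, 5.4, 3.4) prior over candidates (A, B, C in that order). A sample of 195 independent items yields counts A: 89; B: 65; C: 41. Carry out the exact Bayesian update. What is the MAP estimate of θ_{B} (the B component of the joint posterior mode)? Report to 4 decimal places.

The Dirichlet prior is conjugate to the Multinomial likelihood: each posterior αⱼ = prior αⱼ + observed count nⱼ.
Posterior concentration: (91.0, 70.4, 44.4), total = 205.8.
Joint mode component: (α_{B}−1)/(Σα−K) = 69.4/202.8 = 0.3422.

0.3422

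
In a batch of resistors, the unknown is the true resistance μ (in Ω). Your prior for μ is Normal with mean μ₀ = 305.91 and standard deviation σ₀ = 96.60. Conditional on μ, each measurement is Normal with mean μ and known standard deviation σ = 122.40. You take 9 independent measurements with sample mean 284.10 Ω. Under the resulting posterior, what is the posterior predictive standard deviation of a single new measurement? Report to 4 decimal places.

For Normal data with known variance σ², a Normal(μ₀, σ₀²) prior on μ is conjugate. Posterior precision = 1/σ₀² + n/σ²; posterior mean is the precision-weighted average of μ₀ and x̄.
σ₀² = 96.60² = 9331.56, σ² = 122.40² = 14981.76; σ² + n·σ₀² = 14981.76 + 9·9331.56 = 98965.8.
Posterior precision = 1/σ₀² + n/σ² = 1/9331.56 + 9/14981.76 = (σ² + n·σ₀²)/(σ₀²σ²) = 98965.8/(9331.56·14981.76); posterior variance σₙ² = σ₀²σ²/(σ² + n·σ₀²) = 9331.56·14981.76/98965.8 = 1412.641461.
Predictive variance for one new observation = σₙ² + σ² = 9331.56·14981.76/98965.8 + 14981.76 = σ²·(σ₀² + 98965.8)/98965.8 = 14981.76·108297.36/98965.8 = 16394.401461; SD = √(14981.76·108297.36/98965.8) = 128.0406.

128.0406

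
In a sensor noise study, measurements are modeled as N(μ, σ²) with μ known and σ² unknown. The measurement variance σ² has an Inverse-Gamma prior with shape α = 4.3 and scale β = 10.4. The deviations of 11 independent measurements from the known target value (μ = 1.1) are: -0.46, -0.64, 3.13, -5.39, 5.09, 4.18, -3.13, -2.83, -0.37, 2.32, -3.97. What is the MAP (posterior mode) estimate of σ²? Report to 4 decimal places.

With known mean μ and an Inverse-Gamma(α, β) prior on σ², the Normal likelihood is conjugate: posterior is Inv-Gamma(α + n/2, β + Σ(xᵢ−μ)²/2).
Σ(xᵢ−μ)² = (-0.46)² + (-0.64)² + (3.13)² + (-5.39)² + (5.09)² + (4.18)² + (-3.13)² + (-2.83)² + (-0.37)² + (2.32)² + (-3.97)² = 121.9367.
Posterior: Inv-Gamma(4.3 + 11/2, 10.4 + 121.9367/2) = Inv-Gamma(9.80, 71.36835).
Mode = β/(α+1) = 71.36835/10.80 = 6.6082.

6.6082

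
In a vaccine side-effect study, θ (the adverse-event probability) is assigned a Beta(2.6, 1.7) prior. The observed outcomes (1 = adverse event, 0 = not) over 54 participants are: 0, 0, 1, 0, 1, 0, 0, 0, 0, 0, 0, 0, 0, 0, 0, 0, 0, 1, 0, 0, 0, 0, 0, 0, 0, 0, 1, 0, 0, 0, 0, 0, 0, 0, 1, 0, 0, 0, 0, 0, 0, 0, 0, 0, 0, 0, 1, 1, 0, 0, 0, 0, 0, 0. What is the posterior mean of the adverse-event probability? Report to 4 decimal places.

0.1647

The Beta prior is conjugate to a Binomial/Bernoulli likelihood; the update adds successes to α and failures to β.
Posterior: Beta(α+k, β+n−k) = Beta(2.6+7, 1.7+47) = Beta(9.6, 48.7).
Posterior mean = α/(α+β) = 9.6/58.3 = 0.1647.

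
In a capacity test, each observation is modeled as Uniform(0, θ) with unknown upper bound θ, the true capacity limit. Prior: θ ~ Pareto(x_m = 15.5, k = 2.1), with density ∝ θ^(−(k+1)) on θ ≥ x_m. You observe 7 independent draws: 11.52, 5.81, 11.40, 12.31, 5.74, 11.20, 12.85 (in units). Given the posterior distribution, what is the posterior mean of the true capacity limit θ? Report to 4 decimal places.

17.4136

A Pareto(scale x_m, shape k) prior on the upper bound θ of Uniform(0, θ) is conjugate: posterior is Pareto(max(x_m, max xᵢ), k + n).
Sample maximum = 12.85; prior scale x_m = 15.5 → posterior scale = max = 15.50.
Posterior shape = 2.1 + 7 = 9.1.
E[θ|data] = k·x_m/(k−1) = 9.1·15.50/8.1 = 17.4136.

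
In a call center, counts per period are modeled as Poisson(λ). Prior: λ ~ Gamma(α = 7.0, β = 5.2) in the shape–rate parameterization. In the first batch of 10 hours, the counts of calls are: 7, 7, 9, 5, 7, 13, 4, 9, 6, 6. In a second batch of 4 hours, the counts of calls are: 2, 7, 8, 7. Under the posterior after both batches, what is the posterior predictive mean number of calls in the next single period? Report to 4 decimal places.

5.4167

With a Gamma(shape α, rate β) prior, the Poisson likelihood is conjugate: the posterior is Gamma(α + ΣXᵢ, β + n).
Batch 1: sum of counts S = 73 over n = 10 hours.
After batch 1: Gamma(α+S, β+n) = Gamma(7.0+73, 5.2+10) = Gamma(80.0, 15.2).
Batch 2: sum of counts S = 24 over n = 4 hours.
After batch 2: Gamma(α+S, β+n) = Gamma(80.0+24, 15.2+4) = Gamma(104.0, 19.2).
The predictive distribution for one future period is NegBinom with mean α/β = 5.4167.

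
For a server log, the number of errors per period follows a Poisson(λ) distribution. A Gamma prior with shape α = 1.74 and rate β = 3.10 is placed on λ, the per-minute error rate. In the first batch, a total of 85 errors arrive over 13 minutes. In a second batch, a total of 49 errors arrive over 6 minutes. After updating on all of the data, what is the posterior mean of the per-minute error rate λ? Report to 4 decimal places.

6.1421

With a Gamma(shape α, rate β) prior, the Poisson likelihood is conjugate: the posterior is Gamma(α + ΣXᵢ, β + n).
After batch 1: Gamma(α+S, β+n) = Gamma(1.74+85, 3.10+13) = Gamma(86.74, 16.10).
After batch 2: Gamma(α+S, β+n) = Gamma(86.74+49, 16.10+6) = Gamma(135.74, 22.10).
Posterior mean = α/β = 135.74/22.10 = 6.1421.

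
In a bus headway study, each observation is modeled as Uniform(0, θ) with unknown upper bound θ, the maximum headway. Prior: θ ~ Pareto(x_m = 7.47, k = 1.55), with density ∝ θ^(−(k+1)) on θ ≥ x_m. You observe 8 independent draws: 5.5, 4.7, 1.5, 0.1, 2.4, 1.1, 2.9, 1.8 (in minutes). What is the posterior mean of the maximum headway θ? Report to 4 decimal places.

A Pareto(scale x_m, shape k) prior on the upper bound θ of Uniform(0, θ) is conjugate: posterior is Pareto(max(x_m, max xᵢ), k + n).
Sample maximum = 5.5; prior scale x_m = 7.47 → posterior scale = max = 7.47.
Posterior shape = 1.55 + 8 = 9.55.
E[θ|data] = k·x_m/(k−1) = 9.55·7.47/8.55 = 8.3437.

8.3437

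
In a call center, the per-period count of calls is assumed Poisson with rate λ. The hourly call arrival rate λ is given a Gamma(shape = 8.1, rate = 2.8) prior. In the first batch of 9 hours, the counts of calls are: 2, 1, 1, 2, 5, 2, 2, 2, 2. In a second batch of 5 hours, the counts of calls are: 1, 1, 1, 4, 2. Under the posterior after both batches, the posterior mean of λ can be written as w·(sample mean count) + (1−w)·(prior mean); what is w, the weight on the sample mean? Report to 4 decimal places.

0.8333

With a Gamma(shape α, rate β) prior, the Poisson likelihood is conjugate: the posterior is Gamma(α + ΣXᵢ, β + n).
Total number of hours: n = 9 + 5 = 14.
Posterior mean = (α₀+S)/(β₀+n) = [n/(β₀+n)]·(S/n) + [β₀/(β₀+n)]·(α₀/β₀), so only n and β₀ enter the weight.
Weight on data w = n/(β₀+n) = 14/(2.8+14) = 14/16.8 = 0.8333.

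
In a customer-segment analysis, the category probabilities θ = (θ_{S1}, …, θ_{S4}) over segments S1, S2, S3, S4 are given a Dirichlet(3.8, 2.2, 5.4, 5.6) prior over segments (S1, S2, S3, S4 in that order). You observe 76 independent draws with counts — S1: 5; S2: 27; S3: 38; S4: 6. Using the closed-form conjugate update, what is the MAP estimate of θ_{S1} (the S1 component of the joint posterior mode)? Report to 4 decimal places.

0.0876

The Dirichlet prior is conjugate to the Multinomial likelihood: each posterior αⱼ = prior αⱼ + observed count nⱼ.
Posterior concentration: (8.8, 29.2, 43.4, 11.6), total = 93.0.
Joint mode component: (α_{S1}−1)/(Σα−K) = 7.8/89.0 = 0.0876.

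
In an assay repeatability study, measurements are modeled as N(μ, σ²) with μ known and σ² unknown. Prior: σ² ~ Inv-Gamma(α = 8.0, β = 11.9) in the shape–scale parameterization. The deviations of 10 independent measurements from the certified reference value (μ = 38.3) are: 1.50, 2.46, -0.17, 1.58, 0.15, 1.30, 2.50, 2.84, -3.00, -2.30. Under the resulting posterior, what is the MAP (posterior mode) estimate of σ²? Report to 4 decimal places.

With known mean μ and an Inverse-Gamma(α, β) prior on σ², the Normal likelihood is conjugate: posterior is Inv-Gamma(α + n/2, β + Σ(xᵢ−μ)²/2).
Σ(xᵢ−μ)² = (1.50)² + (2.46)² + (-0.17)² + (1.58)² + (0.15)² + (1.30)² + (2.50)² + (2.84)² + (-3.00)² + (-2.30)² = 41.1450.
Posterior: Inv-Gamma(8.0 + 10/2, 11.9 + 41.1450/2) = Inv-Gamma(13.00, 32.47250).
Mode = β/(α+1) = 32.47250/14.00 = 2.3195.

2.3195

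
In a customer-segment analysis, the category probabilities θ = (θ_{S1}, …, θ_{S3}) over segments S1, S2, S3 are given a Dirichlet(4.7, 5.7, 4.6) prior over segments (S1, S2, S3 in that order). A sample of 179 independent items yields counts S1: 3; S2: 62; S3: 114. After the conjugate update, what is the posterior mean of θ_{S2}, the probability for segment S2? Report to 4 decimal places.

The Dirichlet prior is conjugate to the Multinomial likelihood: each posterior αⱼ = prior αⱼ + observed count nⱼ.
Posterior concentration: (7.7, 67.7, 118.6), total = 194.0.
E[θ_{S2}|data] = α_{S2}/Σα = 67.7/194.0 = 0.3490.

0.3490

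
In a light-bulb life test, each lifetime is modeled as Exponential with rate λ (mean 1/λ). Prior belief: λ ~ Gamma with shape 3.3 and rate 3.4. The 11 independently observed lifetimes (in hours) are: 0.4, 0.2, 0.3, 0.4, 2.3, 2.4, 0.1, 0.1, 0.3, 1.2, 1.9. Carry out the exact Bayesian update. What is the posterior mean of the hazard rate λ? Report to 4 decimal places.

With a Gamma(shape α, rate β) prior on the exponential rate λ, the posterior after n observations with total T = Σxᵢ is Gamma(α+n, β+T).
Sum of observations T = 9.6 hours; n = 11.
Posterior: Gamma(3.3+11, 3.4+9.6) = Gamma(14.3, 13.0).
Posterior mean of λ = α/β = 14.3/13.0 = 1.1000.

1.1000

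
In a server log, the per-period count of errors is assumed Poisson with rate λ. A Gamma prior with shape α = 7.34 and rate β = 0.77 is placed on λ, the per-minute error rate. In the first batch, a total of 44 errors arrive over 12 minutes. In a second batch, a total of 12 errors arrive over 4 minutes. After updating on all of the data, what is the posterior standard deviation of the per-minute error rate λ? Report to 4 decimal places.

With a Gamma(shape α, rate β) prior, the Poisson likelihood is conjugate: the posterior is Gamma(α + ΣXᵢ, β + n).
After batch 1: Gamma(α+S, β+n) = Gamma(7.34+44, 0.77+12) = Gamma(51.34, 12.77).
After batch 2: Gamma(α+S, β+n) = Gamma(51.34+12, 12.77+4) = Gamma(63.34, 16.77).
SD = √α/β = √63.34/16.77 = 0.4746.

0.4746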